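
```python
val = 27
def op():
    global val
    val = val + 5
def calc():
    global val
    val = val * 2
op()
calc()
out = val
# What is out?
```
64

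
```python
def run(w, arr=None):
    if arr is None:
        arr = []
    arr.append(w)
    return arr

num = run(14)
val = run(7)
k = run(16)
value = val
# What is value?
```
[7]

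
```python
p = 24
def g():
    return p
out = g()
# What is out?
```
24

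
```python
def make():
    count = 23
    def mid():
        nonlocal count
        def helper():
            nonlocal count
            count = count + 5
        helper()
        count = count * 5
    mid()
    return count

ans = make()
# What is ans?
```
140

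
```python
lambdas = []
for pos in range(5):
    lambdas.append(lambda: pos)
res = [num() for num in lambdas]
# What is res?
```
[4, 4, 4, 4, 4]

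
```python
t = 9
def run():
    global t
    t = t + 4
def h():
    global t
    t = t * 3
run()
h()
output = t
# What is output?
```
39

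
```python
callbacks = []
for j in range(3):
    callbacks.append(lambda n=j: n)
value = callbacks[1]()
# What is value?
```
1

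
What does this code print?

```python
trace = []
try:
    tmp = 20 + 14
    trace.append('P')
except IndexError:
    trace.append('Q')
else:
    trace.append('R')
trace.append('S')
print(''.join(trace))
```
PRS

else block runs when no exception occurs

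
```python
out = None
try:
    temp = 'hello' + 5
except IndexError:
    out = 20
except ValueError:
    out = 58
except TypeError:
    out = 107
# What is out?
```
107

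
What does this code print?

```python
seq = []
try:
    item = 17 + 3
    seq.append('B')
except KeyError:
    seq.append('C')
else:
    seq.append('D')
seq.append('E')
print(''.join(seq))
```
BDE

else block runs when no exception occurs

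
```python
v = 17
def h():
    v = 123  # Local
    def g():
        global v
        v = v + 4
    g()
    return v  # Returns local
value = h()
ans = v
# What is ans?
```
21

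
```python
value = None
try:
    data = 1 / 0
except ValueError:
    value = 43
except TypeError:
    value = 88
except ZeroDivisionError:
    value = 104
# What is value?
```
104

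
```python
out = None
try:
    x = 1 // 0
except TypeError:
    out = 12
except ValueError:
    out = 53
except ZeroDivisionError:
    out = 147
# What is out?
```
147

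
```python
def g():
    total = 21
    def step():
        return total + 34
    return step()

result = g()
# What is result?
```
55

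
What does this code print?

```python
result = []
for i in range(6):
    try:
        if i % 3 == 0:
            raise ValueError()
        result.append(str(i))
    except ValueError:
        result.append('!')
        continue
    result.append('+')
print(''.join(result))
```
!1+2+!4+5+

continue in except skips rest of loop body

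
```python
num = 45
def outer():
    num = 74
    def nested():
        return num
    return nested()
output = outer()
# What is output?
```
74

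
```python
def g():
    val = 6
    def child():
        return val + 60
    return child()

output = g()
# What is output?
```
66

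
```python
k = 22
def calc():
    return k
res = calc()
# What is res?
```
22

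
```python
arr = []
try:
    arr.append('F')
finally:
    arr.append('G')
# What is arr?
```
['F', 'G']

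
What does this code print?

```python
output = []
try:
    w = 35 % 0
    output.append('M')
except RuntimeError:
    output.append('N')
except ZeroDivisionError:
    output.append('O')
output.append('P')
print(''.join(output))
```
OP

ZeroDivisionError is caught by its specific handler, not RuntimeError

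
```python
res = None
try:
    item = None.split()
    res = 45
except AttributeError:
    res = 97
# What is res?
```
97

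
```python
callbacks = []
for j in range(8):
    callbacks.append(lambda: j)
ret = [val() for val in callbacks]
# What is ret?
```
[7, 7, 7, 7, 7, 7, 7, 7]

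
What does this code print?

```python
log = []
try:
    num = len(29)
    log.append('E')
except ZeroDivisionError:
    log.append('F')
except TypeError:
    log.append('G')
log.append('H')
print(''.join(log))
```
GH

TypeError is caught by its specific handler, not ZeroDivisionError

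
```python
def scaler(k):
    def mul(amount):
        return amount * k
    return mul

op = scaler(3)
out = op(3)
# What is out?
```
9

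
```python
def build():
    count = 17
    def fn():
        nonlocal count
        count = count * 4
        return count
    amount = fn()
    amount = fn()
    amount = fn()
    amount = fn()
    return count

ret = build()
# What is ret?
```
4352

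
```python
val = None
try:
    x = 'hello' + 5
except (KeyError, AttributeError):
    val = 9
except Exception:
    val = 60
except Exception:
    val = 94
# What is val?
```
60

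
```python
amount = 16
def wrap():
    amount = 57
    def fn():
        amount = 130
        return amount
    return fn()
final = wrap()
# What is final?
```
130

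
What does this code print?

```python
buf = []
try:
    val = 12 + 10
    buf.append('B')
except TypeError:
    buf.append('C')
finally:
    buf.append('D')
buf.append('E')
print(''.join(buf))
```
BDE

finally runs after normal execution too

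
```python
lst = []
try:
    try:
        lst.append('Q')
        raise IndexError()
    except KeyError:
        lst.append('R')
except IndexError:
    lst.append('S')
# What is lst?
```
['Q', 'S']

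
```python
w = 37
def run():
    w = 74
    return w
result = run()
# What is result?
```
74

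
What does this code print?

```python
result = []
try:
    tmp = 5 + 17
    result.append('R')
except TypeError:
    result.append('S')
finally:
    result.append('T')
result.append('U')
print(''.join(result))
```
RTU

finally runs after normal execution too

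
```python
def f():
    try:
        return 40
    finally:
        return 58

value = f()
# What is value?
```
58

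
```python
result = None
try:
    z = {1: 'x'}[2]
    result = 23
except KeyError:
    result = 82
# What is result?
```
82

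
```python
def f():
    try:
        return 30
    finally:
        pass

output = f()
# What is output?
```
30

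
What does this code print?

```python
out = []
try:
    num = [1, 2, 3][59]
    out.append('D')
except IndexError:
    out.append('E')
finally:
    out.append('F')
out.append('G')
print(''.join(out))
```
EFG

finally always runs, even after exception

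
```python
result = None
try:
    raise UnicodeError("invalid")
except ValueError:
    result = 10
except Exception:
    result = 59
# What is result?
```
10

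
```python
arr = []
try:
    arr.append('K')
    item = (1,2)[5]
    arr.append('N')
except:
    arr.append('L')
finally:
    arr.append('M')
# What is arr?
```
['K', 'L', 'M']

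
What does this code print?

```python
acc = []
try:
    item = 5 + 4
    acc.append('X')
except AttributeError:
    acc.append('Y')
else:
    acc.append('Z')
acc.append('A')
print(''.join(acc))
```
XZA

else block runs when no exception occurs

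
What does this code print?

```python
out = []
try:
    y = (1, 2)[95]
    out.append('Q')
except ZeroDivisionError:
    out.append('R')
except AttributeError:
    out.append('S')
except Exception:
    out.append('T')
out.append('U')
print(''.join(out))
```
TU

IndexError not specifically caught, falls to Exception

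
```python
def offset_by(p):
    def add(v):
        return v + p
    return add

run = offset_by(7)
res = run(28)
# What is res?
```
35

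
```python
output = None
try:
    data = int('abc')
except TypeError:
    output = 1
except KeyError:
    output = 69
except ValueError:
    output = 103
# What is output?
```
103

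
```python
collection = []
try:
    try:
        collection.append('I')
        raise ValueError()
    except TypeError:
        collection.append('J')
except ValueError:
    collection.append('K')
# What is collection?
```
['I', 'K']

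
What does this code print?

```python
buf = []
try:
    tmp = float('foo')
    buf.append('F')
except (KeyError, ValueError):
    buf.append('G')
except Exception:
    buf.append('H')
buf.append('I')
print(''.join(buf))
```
GI

ValueError matches tuple containing it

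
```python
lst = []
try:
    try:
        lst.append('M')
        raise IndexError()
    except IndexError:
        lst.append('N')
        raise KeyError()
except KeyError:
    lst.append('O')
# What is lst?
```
['M', 'N', 'O']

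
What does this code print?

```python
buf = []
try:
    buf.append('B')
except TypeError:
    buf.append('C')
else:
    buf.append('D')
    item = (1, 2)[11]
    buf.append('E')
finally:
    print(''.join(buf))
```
BD

Try succeeds, else appends 'D', IndexError in else is uncaught, finally prints before exception propagates ('E' never appended)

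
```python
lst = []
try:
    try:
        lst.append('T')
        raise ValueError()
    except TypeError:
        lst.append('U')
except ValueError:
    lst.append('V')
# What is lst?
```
['T', 'V']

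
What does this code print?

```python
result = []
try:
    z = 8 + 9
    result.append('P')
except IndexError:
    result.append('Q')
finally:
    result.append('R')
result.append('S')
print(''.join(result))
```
PRS

finally runs after normal execution too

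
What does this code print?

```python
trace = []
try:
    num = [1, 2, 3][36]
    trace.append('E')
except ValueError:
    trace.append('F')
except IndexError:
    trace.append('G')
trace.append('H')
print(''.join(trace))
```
GH

IndexError is caught by its specific handler, not ValueError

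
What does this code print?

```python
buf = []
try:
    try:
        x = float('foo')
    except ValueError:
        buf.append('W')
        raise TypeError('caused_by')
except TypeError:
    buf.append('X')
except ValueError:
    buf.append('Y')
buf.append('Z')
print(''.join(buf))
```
WXZ

TypeError raised and caught, original ValueError not re-raised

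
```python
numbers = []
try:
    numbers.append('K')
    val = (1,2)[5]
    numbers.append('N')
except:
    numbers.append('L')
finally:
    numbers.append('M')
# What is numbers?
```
['K', 'L', 'M']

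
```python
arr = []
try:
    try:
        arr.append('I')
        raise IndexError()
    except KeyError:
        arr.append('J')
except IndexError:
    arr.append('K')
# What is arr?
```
['I', 'K']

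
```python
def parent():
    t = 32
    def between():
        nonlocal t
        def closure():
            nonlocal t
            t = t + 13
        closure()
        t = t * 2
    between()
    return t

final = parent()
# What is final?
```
90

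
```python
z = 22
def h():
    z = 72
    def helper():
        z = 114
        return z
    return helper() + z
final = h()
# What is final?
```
186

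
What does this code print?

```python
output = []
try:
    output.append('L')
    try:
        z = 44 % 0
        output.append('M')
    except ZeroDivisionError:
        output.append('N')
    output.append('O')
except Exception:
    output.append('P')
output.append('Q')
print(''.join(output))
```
LNOQ

Inner exception caught by inner handler, outer continues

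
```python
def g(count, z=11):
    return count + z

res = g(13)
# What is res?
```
24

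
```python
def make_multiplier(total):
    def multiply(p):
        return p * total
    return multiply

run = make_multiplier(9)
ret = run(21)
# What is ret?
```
189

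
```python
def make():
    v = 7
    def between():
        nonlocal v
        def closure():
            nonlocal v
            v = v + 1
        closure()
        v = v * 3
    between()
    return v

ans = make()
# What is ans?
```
24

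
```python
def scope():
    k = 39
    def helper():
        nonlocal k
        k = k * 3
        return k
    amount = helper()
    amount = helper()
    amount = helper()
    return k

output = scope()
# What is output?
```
1053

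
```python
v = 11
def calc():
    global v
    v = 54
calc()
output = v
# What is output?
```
54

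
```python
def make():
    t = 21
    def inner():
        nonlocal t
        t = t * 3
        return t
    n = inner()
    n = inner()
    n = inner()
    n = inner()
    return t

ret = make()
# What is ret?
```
1701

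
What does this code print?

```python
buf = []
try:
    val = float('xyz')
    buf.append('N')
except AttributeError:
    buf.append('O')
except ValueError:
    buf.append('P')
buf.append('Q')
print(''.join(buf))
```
PQ

ValueError is caught by its specific handler, not AttributeError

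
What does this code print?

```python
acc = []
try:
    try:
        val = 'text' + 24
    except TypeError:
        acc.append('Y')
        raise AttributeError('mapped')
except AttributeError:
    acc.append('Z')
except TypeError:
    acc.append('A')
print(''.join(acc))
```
YZ

New AttributeError raised, caught by outer AttributeError handler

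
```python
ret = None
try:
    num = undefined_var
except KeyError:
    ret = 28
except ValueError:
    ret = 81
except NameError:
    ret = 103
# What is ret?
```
103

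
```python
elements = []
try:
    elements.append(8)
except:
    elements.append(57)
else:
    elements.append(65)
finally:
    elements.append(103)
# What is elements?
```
[8, 65, 103]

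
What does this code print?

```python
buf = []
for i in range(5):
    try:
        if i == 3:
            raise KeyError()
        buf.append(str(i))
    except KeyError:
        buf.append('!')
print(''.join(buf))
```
012!4

Exception on i=3 caught, loop continues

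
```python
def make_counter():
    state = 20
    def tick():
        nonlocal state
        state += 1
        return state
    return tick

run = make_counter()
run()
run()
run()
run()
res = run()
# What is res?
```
25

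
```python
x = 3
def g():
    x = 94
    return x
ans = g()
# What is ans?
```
94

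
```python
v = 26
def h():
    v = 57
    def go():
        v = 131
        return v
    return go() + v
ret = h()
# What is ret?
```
188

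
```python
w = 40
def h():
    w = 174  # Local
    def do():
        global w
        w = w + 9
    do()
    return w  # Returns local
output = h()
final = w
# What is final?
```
49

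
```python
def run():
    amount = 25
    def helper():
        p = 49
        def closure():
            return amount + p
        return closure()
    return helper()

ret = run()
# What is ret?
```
74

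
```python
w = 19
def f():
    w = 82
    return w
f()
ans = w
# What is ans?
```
19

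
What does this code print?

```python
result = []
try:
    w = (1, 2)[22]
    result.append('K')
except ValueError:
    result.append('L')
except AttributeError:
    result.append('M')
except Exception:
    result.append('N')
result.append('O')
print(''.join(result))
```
NO

IndexError not specifically caught, falls to Exception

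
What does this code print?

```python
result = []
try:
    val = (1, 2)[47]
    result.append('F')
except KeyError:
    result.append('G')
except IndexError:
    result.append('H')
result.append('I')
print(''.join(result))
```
HI

IndexError is caught by its specific handler, not KeyError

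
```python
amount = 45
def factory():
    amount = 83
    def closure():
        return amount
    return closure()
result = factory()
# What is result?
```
83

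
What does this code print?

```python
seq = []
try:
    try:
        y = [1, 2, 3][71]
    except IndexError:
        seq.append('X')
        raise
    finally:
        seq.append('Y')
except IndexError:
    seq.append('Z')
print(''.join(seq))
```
XYZ

finally runs before re-raised exception propagates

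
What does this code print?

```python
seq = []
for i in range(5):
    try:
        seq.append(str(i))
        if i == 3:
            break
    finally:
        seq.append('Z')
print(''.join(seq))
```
0Z1Z2Z3Z

finally runs even when breaking out of loop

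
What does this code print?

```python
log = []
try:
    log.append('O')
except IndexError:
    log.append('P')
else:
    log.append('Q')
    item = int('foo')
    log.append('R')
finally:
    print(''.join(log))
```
OQ

Try succeeds, else appends 'Q', ValueError in else is uncaught, finally prints before exception propagates ('R' never appended)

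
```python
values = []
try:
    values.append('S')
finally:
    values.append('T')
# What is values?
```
['S', 'T']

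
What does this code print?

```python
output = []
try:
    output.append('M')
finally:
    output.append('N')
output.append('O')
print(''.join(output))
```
MNO

try/finally without except, no exception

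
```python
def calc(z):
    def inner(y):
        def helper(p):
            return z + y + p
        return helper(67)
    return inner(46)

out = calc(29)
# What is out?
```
142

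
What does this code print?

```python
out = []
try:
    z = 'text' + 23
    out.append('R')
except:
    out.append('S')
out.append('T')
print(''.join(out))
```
ST

Exception raised in try, caught by bare except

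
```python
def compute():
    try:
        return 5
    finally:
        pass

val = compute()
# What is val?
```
5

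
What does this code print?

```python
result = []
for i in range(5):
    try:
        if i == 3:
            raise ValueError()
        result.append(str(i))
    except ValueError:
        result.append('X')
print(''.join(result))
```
012X4

Exception on i=3 caught, loop continues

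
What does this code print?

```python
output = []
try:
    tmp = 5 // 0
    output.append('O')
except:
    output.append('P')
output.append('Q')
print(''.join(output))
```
PQ

Exception raised in try, caught by bare except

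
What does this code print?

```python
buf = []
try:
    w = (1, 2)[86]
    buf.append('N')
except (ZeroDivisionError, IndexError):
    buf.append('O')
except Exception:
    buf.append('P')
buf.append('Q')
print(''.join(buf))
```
OQ

IndexError matches tuple containing it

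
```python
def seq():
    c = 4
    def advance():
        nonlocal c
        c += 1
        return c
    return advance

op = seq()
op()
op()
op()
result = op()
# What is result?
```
8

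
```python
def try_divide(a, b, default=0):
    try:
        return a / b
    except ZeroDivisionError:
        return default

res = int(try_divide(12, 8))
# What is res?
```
1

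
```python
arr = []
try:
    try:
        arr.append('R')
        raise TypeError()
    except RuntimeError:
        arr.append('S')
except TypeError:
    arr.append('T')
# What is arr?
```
['R', 'T']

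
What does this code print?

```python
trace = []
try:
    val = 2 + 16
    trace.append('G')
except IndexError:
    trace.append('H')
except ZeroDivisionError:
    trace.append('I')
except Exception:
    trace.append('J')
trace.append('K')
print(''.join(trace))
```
GK

No exception, try block completes normally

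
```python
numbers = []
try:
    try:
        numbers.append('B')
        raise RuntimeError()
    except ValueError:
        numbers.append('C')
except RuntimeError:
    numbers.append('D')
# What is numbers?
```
['B', 'D']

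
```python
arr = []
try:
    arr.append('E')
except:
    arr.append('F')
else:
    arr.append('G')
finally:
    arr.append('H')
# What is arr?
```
['E', 'G', 'H']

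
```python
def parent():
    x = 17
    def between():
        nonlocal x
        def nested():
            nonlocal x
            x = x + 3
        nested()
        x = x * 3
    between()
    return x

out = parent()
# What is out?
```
60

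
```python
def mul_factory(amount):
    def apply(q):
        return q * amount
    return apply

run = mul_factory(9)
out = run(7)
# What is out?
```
63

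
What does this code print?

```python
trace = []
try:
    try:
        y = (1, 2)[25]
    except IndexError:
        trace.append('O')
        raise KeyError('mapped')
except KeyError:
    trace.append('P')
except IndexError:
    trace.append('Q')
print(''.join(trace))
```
OP

New KeyError raised, caught by outer KeyError handler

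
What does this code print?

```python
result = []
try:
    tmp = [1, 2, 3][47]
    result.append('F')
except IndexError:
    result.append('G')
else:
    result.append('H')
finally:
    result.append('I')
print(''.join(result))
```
GI

Exception: except runs, else skipped, finally runs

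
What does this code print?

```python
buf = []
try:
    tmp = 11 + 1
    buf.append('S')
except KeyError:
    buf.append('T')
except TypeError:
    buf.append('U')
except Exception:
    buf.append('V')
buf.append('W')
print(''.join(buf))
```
SW

No exception, try block completes normally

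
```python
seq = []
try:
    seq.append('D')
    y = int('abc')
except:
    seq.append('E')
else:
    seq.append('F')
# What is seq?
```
['D', 'E']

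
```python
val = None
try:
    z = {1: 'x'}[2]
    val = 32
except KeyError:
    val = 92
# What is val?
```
92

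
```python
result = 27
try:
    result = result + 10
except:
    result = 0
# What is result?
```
37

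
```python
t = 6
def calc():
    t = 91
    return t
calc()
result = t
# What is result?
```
6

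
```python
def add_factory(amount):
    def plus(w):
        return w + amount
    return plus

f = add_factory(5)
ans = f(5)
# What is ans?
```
10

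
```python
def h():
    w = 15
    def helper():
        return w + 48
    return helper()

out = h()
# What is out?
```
63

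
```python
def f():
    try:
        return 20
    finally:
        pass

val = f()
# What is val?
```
20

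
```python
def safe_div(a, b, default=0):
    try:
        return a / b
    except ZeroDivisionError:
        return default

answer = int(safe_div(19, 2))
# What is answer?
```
9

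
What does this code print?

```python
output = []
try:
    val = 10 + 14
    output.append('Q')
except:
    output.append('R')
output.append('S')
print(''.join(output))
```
QS

No exception, try block completes normally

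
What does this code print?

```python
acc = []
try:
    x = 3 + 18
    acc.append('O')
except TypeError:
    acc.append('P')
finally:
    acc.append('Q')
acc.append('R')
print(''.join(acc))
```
OQR

finally runs after normal execution too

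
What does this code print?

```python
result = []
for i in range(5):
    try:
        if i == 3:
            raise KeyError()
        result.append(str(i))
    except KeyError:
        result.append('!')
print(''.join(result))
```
012!4

Exception on i=3 caught, loop continues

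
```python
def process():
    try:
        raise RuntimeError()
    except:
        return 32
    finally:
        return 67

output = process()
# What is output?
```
67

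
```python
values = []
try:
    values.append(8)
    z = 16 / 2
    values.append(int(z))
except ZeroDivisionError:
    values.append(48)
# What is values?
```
[8, 8]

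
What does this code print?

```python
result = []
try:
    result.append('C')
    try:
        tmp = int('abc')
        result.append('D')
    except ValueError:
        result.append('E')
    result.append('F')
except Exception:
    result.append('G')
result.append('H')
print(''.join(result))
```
CEFH

Inner exception caught by inner handler, outer continues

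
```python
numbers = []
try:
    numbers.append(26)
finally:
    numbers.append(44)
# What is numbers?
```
[26, 44]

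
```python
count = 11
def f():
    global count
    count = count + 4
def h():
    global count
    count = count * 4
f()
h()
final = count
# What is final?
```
60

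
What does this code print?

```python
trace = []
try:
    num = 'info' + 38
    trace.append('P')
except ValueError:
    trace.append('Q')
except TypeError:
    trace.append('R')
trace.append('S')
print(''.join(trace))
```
RS

TypeError is caught by its specific handler, not ValueError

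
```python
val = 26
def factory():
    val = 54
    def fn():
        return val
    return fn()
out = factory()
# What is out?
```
54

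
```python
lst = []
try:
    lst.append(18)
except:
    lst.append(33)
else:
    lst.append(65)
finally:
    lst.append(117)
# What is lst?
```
[18, 65, 117]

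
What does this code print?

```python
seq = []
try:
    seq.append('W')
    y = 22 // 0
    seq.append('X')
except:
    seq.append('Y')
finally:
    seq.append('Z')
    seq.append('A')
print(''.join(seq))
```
WYZA

Code before exception runs, then except, then all of finally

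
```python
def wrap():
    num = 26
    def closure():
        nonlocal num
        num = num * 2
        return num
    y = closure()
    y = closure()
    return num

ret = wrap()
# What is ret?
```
104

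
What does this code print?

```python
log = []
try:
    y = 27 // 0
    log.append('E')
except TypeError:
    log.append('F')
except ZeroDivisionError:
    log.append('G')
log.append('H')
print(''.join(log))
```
GH

ZeroDivisionError is caught by its specific handler, not TypeError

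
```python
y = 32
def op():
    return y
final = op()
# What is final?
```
32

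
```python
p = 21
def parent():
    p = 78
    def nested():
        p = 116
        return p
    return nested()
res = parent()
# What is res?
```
116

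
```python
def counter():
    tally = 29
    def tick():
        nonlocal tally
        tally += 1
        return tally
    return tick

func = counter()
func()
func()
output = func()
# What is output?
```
32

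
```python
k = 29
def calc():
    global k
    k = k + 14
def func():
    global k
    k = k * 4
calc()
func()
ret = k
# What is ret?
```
172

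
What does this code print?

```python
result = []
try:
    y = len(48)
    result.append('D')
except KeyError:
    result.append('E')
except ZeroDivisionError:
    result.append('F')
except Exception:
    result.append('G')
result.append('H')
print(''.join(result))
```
GH

TypeError not specifically caught, falls to Exception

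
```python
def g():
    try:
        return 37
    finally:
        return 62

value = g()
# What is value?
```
62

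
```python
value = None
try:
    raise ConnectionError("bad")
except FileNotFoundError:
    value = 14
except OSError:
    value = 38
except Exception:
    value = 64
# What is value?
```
38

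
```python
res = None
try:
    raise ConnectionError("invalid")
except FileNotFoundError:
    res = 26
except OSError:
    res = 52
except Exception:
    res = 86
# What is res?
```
52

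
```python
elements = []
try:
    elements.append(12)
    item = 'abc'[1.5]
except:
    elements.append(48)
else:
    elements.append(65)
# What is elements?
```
[12, 48]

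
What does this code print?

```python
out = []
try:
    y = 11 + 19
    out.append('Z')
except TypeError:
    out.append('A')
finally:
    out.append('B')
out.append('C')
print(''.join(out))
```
ZBC

finally runs after normal execution too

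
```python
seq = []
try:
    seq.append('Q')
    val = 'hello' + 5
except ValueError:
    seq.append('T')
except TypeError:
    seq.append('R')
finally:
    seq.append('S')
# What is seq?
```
['Q', 'R', 'S']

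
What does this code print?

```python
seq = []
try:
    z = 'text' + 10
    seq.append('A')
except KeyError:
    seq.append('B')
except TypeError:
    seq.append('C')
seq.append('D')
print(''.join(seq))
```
CD

TypeError is caught by its specific handler, not KeyError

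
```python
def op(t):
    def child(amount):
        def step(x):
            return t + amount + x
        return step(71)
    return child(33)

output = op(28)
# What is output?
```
132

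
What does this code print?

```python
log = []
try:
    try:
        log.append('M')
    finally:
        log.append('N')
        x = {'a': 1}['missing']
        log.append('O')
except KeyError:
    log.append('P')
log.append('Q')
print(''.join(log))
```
MNPQ

Exception in inner finally caught by outer except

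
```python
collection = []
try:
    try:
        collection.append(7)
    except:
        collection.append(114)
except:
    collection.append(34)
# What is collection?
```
[7]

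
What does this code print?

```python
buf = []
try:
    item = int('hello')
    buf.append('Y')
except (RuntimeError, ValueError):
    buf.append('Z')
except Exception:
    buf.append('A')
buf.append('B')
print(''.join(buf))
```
ZB

ValueError matches tuple containing it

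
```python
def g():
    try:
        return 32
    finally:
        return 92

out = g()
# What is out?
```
92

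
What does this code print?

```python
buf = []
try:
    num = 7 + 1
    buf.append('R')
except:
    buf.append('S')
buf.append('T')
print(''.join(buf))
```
RT

No exception, try block completes normally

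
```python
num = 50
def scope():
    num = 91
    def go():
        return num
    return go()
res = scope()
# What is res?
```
91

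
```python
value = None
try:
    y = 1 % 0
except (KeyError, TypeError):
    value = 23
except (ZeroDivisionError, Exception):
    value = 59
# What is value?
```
59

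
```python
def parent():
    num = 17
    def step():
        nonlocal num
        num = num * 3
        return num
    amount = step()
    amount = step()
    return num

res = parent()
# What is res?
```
153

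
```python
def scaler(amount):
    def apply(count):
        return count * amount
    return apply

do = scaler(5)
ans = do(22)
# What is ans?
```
110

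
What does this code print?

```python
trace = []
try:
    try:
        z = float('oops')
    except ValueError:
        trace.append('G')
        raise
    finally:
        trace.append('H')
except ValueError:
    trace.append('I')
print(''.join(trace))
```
GHI

finally runs before re-raised exception propagates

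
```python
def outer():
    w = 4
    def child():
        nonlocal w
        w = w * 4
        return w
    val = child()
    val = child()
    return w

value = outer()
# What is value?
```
64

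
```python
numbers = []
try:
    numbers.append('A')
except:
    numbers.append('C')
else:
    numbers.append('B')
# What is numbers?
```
['A', 'B']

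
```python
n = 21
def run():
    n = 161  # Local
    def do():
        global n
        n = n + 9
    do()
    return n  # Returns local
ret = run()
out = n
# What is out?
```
30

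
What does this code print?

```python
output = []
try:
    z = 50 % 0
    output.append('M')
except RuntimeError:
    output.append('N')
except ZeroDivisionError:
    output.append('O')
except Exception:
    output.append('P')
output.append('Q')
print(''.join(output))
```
OQ

ZeroDivisionError matches before generic Exception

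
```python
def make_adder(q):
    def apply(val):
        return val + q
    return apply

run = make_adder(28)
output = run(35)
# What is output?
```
63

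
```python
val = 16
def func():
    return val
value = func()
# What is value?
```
16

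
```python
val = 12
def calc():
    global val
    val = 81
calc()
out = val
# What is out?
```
81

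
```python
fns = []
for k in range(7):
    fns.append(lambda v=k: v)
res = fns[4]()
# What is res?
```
4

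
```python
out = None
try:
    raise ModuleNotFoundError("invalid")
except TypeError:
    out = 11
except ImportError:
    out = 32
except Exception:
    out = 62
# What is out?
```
32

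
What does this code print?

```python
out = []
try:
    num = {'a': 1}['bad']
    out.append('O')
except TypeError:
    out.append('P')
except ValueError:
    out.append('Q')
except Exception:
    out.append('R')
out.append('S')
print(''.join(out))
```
RS

KeyError not specifically caught, falls to Exception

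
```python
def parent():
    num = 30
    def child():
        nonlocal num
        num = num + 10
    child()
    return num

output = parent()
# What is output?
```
40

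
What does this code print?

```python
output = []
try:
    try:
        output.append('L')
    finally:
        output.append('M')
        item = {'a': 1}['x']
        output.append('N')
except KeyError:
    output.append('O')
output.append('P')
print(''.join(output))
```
LMOP

Exception in inner finally caught by outer except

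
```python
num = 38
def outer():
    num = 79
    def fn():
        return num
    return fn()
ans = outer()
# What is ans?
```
79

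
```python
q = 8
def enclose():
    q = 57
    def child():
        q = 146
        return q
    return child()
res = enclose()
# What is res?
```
146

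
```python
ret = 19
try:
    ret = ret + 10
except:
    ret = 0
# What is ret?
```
29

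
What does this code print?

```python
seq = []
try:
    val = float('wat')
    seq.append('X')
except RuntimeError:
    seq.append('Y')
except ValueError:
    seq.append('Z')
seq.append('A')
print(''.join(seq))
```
ZA

ValueError is caught by its specific handler, not RuntimeError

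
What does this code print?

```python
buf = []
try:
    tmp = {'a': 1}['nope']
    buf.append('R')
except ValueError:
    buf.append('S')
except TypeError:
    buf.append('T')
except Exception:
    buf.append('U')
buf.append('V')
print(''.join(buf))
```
UV

KeyError not specifically caught, falls to Exception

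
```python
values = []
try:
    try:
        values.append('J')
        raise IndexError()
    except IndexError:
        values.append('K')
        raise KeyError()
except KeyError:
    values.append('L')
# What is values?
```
['J', 'K', 'L']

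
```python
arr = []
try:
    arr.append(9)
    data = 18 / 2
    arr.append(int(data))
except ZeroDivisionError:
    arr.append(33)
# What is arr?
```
[9, 9]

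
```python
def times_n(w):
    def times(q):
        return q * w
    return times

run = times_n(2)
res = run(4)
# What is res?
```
8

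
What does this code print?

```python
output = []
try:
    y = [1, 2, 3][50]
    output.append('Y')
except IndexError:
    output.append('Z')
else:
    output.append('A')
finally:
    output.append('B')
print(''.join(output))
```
ZB

Exception: except runs, else skipped, finally runs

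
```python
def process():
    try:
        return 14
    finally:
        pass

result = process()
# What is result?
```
14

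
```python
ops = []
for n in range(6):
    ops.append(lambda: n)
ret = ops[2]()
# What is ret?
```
5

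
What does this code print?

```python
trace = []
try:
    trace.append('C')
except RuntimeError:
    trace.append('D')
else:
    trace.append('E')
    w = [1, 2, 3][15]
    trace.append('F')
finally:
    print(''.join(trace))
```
CE

Try succeeds, else appends 'E', IndexError in else is uncaught, finally prints before exception propagates ('F' never appended)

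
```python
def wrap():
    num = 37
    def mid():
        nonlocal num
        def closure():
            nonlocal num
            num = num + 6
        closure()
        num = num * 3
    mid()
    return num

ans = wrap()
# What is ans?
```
129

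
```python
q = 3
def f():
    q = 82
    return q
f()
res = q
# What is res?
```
3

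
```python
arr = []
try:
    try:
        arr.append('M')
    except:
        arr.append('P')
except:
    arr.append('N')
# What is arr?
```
['M']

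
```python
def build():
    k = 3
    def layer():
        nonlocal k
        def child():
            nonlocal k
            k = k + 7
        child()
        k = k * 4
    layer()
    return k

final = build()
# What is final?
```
40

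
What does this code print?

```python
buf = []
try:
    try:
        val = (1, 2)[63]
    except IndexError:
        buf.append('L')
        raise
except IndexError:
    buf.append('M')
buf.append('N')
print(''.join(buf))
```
LMN

raise without argument re-raises current exception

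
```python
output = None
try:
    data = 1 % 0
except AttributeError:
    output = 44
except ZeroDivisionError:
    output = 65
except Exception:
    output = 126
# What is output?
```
65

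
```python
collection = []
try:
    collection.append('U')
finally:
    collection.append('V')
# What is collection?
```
['U', 'V']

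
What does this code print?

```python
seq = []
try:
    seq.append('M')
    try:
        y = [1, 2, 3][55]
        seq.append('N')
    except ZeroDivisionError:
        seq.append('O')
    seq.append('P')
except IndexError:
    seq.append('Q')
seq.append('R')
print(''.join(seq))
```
MQR

Inner handler doesn't match, propagates to outer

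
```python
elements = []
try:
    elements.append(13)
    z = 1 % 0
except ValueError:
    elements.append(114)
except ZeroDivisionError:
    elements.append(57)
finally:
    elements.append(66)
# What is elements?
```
[13, 57, 66]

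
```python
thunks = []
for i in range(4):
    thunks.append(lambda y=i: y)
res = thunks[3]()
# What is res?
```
3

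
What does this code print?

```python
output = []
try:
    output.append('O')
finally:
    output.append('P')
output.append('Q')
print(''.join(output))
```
OPQ

try/finally without except, no exception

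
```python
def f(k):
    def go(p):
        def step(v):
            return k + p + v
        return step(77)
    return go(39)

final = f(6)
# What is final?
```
122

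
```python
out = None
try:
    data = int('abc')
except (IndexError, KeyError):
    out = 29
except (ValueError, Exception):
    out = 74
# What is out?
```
74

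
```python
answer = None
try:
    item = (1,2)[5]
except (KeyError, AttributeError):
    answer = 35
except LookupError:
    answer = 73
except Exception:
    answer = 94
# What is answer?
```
73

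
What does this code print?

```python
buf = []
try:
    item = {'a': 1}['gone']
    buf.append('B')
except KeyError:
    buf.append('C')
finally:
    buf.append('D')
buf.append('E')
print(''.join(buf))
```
CDE

finally always runs, even after exception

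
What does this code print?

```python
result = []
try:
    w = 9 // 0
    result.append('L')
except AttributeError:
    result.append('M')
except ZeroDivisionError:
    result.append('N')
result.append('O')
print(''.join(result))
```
NO

ZeroDivisionError is caught by its specific handler, not AttributeError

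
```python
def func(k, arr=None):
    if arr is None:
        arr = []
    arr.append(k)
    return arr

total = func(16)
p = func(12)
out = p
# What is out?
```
[12]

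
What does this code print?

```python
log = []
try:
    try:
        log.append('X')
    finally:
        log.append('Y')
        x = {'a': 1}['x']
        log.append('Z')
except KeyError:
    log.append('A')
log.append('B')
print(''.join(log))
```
XYAB

Exception in inner finally caught by outer except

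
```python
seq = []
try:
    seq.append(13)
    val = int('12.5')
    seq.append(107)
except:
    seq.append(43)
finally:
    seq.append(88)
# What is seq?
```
[13, 43, 88]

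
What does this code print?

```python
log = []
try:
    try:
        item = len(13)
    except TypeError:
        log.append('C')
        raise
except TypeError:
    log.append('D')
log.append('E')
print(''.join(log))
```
CDE

raise without argument re-raises current exception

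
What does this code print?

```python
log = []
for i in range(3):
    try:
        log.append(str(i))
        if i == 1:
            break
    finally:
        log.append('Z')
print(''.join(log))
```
0Z1Z

finally runs even when breaking out of loop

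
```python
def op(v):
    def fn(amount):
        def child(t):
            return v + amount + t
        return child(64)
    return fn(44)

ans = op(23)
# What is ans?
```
131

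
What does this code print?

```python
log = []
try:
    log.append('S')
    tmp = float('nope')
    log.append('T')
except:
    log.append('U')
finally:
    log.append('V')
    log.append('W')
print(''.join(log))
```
SUVW

Code before exception runs, then except, then all of finally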